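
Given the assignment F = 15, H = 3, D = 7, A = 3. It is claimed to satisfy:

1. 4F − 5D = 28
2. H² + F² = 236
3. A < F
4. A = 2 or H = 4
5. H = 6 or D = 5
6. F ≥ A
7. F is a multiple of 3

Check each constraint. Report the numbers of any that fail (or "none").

Constraints 1, 2, 4, and 5 are violated.

1. 4F − 5D = 4(15) − 5(7) = 25, not 28 — fails.
2. H² + F² = 3² + 15² = 9 + 225 = 234, not 236 — fails.
3. A = 3, F = 15; 3 < 15 — holds.
4. A = 3 ≠ 2 and H = 3 ≠ 4; both disjuncts false — fails.
5. H = 3 ≠ 6 and D = 7 ≠ 5; both disjuncts false — fails.
6. F = 15, A = 3; 15 ≥ 3 — holds.
7. 15 / 3 = 5, so 3 divides 15 — holds.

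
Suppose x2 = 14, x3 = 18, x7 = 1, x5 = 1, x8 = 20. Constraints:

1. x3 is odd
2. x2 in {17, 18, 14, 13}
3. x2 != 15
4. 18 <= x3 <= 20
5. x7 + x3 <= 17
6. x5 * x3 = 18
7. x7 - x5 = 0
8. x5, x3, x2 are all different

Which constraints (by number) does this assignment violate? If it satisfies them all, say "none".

No — constraints 1, 5 are not satisfied.

1. x3 = 18 is even  fails
2. x2 = 14 is in {17, 18, 14, 13}  holds
3. x2 = 14, and 14 ≠ 15  holds
4. x3 = 18 lies in [18, 20]  holds
5. x7 + x3 = 1 + 18 = 19; 19 > 17, bound 17 not met  fails
6. x5 * x3 = 1 * 18 = 18  holds
7. x7 - x5 = 1 - 1 = 0  holds
8. values 1, 18, 14 are pairwise distinct  holds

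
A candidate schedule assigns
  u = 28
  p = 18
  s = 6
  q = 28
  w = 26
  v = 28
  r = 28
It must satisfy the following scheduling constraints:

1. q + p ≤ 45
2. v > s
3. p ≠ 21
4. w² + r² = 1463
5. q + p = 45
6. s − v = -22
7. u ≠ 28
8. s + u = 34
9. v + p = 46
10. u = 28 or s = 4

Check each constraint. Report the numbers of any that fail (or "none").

1. q + p = 28 + 18 = 46; 46 > 45, bound 45 not met  ✘
2. v = 28, s = 6; 28 > 6  ✔
3. p = 18, and 18 ≠ 21  ✔
4. w² + r² = 26² + 28² = 676 + 784 = 1460, not 1463  ✘
5. q + p = 28 + 18 = 46, not 45  ✘
6. s − v = 6 − 28 = -22  ✔
7. u = 28, but 28 is required to differ  ✘
8. s + u = 6 + 28 = 34  ✔
9. v + p = 28 + 18 = 46  ✔
10. u = 28 = 28 (first disjunct)  ✔

Constraints 1, 4, 5, and 7 are violated.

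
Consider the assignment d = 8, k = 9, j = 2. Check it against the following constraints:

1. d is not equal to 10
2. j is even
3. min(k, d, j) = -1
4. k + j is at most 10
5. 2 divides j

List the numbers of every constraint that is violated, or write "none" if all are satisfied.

1. d = 8, and 8 ≠ 10  holds
2. j = 2 is even  holds
3. min(9, 8, 2) = 2, not -1  fails
4. k + j = 9 + 2 = 11; 11 > 10, bound 10 not met  fails
5. 2 / 2 = 1, so 2 divides 2  holds

No — constraints 3, 4 are not satisfied.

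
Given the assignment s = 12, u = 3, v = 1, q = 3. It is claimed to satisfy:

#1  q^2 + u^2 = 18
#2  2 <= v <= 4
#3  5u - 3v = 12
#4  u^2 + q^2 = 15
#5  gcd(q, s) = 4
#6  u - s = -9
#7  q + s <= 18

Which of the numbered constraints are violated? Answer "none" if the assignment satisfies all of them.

The assignment fails constraints 2, 4, and 5.

#1 q^2 + u^2 = 3^2 + 3^2 = 9 + 9 = 18 — OK.
#2 v = 1 is outside [2, 4] — violated.
#3 5u - 3v = 5(3) - 3(1) = 12 — OK.
#4 u^2 + q^2 = 3^2 + 3^2 = 9 + 9 = 18, not 15 — violated.
#5 gcd(3, 12) = 3, not 4 — violated.
#6 u - s = 3 - 12 = -9 — OK.
#7 q + s = 3 + 12 = 15; 15 ≤ 18 — OK.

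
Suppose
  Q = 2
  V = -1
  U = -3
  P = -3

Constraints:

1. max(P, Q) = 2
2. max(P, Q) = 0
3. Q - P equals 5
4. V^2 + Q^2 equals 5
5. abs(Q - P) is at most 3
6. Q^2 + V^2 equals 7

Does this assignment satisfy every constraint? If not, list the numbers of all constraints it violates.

No — constraints 2, 5, and 6 are not satisfied.

1. max(-3, 2) = 2 — holds.
2. max(-3, 2) = 2, not 0 — fails.
3. Q - P = 2 - (-3) = 5 — holds.
4. V^2 + Q^2 = (-1)^2 + 2^2 = 1 + 4 = 5 — holds.
5. abs(2 - (-3)) = 5; 5 > 3, exceeds bound 3 — fails.
6. Q^2 + V^2 = 2^2 + (-1)^2 = 4 + 1 = 5, not 7 — fails.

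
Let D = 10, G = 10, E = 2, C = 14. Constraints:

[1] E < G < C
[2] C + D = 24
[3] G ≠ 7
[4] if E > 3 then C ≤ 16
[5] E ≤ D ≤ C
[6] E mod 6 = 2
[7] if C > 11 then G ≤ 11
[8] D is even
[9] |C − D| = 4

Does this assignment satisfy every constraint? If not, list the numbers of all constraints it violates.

[1] values 2 < 10 < 14 — OK.
[2] C + D = 14 + 10 = 24 — OK.
[3] G = 10, and 10 ≠ 7 — OK.
[4] E = 2, not > 3; antecedent false, conditional vacuously true — OK.
[5] values 2 ≤ 10 ≤ 14 — OK.
[6] 2 mod 6 = 2 — OK.
[7] C = 14 > 11, so we need G ≤ 11; G = 10 ≤ 11 — OK.
[8] D = 10 is even — OK.
[9] |14 − 10| = 4 — OK.

The assignment satisfies every constraint.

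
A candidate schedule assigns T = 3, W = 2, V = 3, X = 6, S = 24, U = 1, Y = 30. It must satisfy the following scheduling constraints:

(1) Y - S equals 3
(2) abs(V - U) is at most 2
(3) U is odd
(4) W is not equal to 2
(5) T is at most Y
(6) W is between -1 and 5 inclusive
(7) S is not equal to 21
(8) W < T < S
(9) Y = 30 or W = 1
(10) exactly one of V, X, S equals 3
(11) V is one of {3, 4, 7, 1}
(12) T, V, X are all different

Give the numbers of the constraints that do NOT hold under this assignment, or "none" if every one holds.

(1) Y - S = 30 - 24 = 6, not 3  ✗
(2) abs(3 - 1) = 2; 2 ≤ 2  ✓
(3) U = 1 is odd  ✓
(4) W = 2, but 2 is required to differ  ✗
(5) T = 3, Y = 30; 3 ≤ 30  ✓
(6) W = 2 lies in [-1, 5]  ✓
(7) S = 24, and 24 ≠ 21  ✓
(8) values 2 < 3 < 24  ✓
(9) Y = 30 = 30 (first disjunct)  ✓
(10) V=3, X=6, S=24; 1 of them equals 3  ✓
(11) V = 3 is in {3, 4, 7, 1}  ✓
(12) T = V = 3, not all different  ✗

No — constraints 1, 4, 12 are not satisfied.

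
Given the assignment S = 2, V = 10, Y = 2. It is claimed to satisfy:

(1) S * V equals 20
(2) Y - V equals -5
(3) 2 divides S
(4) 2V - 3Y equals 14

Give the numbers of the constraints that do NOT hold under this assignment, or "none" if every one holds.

No — constraint 2 is not satisfied.

(1) S * V = 2 * 10 = 20 — holds.
(2) Y - V = 2 - 10 = -8, not -5 — fails.
(3) 2 / 2 = 1, so 2 divides 2 — holds.
(4) 2V - 3Y = 2(10) - 3(2) = 14 — holds.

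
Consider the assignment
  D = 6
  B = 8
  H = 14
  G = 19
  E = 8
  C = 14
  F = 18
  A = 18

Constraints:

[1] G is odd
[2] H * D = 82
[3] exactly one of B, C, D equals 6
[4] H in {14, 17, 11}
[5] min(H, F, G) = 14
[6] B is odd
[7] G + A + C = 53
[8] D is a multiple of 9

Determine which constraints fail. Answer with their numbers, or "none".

[1] G = 19 is odd — OK.
[2] H * D = 14 * 6 = 84, not 82 — violated.
[3] B=8, C=14, D=6; 1 of them equals 6 — OK.
[4] H = 14 is in {14, 17, 11} — OK.
[5] min(14, 18, 19) = 14 — OK.
[6] B = 8 is even — violated.
[7] G + A + C = 19 + 18 + 14 = 51, not 53 — violated.
[8] 6 = 9*0 + 6, so 9 does not divide 6 — violated.

Constraints 2, 6, 7, and 8 do not hold.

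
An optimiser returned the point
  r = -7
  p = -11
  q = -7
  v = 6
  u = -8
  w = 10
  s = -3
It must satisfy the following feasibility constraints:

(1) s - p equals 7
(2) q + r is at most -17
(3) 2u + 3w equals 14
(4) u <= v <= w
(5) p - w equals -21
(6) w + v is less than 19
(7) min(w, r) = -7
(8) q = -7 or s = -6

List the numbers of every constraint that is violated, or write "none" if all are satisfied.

The assignment fails constraints 1, 2.

(1) s - p = -3 - (-11) = 8, not 7  no
(2) q + r = -7 + (-7) = -14; -14 > -17, bound -17 not met  no
(3) 2u + 3w = 2(-8) + 3(10) = 14  yes
(4) values -8 <= 6 <= 10  yes
(5) p - w = -11 - 10 = -21  yes
(6) w + v = 10 + 6 = 16; 16 < 19  yes
(7) min(10, -7) = -7  yes
(8) q = -7 = -7 (first disjunct)  yes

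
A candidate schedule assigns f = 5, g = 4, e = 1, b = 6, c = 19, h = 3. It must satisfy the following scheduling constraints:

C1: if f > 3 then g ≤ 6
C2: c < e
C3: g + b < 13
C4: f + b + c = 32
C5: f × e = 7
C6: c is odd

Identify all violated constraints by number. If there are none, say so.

No — constraints 2, 4, and 5 are not satisfied.

C1: f = 5 > 3, so we need g ≤ 6; g = 4 ≤ 6 — OK.
C2: c = 19, e = 1; 19 ≥ 1 (want <) — violated.
C3: g + b = 4 + 6 = 10; 10 < 13 — OK.
C4: f + b + c = 5 + 6 + 19 = 30, not 32 — violated.
C5: f × e = 5 × 1 = 5, not 7 — violated.
C6: c = 19 is odd — OK.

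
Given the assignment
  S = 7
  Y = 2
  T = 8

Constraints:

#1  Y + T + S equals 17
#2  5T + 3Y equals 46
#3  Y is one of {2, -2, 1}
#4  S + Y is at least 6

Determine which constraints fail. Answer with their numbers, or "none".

Yes — all constraints hold.

#1 Y + T + S = 2 + 8 + 7 = 17  holds
#2 5T + 3Y = 5(8) + 3(2) = 46  holds
#3 Y = 2 is in {2, -2, 1}  holds
#4 S + Y = 7 + 2 = 9; 9 ≥ 6  holds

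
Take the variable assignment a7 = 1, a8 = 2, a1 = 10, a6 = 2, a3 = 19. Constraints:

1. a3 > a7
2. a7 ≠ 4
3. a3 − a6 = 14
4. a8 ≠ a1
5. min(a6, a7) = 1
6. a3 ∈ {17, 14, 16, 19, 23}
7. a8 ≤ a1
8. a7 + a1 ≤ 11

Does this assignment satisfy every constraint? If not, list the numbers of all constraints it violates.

Constraint 3 does not hold.

1. a3 = 19, a7 = 1; 19 > 1 — OK.
2. a7 = 1, and 1 ≠ 4 — OK.
3. a3 − a6 = 19 − 2 = 17, not 14 — violated.
4. a8 = 2, a1 = 10; distinct — OK.
5. min(2, 1) = 1 — OK.
6. a3 = 19 is in {17, 14, 16, 19, 23} — OK.
7. a8 = 2, a1 = 10; 2 ≤ 10 — OK.
8. a7 + a1 = 1 + 10 = 11; 11 ≤ 11 — OK.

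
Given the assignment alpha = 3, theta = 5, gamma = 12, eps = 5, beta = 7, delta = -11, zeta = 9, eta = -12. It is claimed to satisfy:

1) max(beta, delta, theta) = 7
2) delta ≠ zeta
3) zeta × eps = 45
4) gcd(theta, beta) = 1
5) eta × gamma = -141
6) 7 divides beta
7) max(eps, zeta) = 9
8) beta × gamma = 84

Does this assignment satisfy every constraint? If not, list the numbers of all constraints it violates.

1) max(7, -11, 5) = 7  ✔
2) delta = -11, zeta = 9; distinct  ✔
3) zeta × eps = 9 × 5 = 45  ✔
4) gcd(5, 7) = 1  ✔
5) eta × gamma = -12 × 12 = -144, not -141  ✘
6) 7 / 7 = 1, so 7 divides 7  ✔
7) max(5, 9) = 9  ✔
8) beta × gamma = 7 × 12 = 84  ✔

The assignment fails constraint 5.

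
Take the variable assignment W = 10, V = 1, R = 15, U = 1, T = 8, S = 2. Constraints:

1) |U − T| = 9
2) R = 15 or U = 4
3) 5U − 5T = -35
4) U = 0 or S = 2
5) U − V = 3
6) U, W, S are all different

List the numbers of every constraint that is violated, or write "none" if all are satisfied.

No — constraints 1 and 5 are not satisfied.

1) |1 − 8| = 7, not 9  FAIL
2) R = 15 = 15 (first disjunct)  OK
3) 5U − 5T = 5(1) − 5(8) = -35  OK
4) U = 1 ≠ 0, but S = 2 = 2 (second disjunct)  OK
5) U − V = 1 − 1 = 0, not 3  FAIL
6) values 1, 10, 2 are pairwise distinct  OK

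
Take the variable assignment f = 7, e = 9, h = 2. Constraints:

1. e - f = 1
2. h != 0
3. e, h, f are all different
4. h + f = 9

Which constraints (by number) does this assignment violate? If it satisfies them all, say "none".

Constraint 1 does not hold.

1. e - f = 9 - 7 = 2, not 1 — does not hold.
2. h = 2, and 2 ≠ 0 — holds.
3. values 9, 2, 7 are pairwise distinct — holds.
4. h + f = 2 + 7 = 9 — holds.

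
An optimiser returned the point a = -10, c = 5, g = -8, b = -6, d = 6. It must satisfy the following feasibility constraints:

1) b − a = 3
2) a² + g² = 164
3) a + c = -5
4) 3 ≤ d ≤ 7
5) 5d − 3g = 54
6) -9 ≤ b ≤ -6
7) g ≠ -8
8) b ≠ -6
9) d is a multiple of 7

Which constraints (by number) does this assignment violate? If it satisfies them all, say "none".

1) b − a = -6 − (-10) = 4, not 3 — violated.
2) a² + g² = (-10)² + (-8)² = 100 + 64 = 164 — OK.
3) a + c = -10 + 5 = -5 — OK.
4) d = 6 lies in [3, 7] — OK.
5) 5d − 3g = 5(6) − 3(-8) = 54 — OK.
6) b = -6 lies in [-9, -6] — OK.
7) g = -8, but -8 is required to differ — violated.
8) b = -6, but -6 is required to differ — violated.
9) 6 = 7×0 + 6, so 7 does not divide 6 — violated.

The assignment fails constraints 1, 7, 8, 9.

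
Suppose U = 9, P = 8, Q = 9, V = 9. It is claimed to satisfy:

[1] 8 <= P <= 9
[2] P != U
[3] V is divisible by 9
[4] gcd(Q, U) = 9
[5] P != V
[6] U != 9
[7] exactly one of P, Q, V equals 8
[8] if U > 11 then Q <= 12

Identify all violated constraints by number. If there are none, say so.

Constraint 6 does not hold.

[1] P = 8 lies in [8, 9]  yes
[2] P = 8, U = 9; distinct  yes
[3] 9 / 9 = 1, so 9 divides 9  yes
[4] gcd(9, 9) = 9  yes
[5] P = 8, V = 9; distinct  yes
[6] U = 9, but 9 is required to differ  no
[7] P=8, Q=9, V=9; 1 of them equals 8  yes
[8] U = 9, not > 11; antecedent false, conditional vacuously true  yes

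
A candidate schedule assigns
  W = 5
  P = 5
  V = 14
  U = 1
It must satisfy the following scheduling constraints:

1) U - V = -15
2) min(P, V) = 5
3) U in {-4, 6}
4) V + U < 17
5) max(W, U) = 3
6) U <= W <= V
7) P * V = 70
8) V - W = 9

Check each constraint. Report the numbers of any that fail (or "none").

The assignment fails constraints 1, 3, and 5.

1) U - V = 1 - 14 = -13, not -15  ✘
2) min(5, 14) = 5  ✔
3) U = 1 is not in {-4, 6}  ✘
4) V + U = 14 + 1 = 15; 15 < 17  ✔
5) max(5, 1) = 5, not 3  ✘
6) values 1 <= 5 <= 14  ✔
7) P * V = 5 * 14 = 70  ✔
8) V - W = 14 - 5 = 9  ✔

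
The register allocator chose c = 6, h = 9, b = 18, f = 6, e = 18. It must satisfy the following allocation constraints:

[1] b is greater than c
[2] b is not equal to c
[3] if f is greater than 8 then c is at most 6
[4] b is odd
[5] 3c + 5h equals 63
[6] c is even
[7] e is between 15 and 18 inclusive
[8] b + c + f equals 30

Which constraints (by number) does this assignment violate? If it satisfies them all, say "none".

[1] b = 18, c = 6; 18 > 6 — holds.
[2] b = 18, c = 6; distinct — holds.
[3] f = 6, not > 8; antecedent false, conditional vacuously true — holds.
[4] b = 18 is even — fails.
[5] 3c + 5h = 3(6) + 5(9) = 63 — holds.
[6] c = 6 is even — holds.
[7] e = 18 lies in [15, 18] — holds.
[8] b + c + f = 18 + 6 + 6 = 30 — holds.

No — constraint 4 is not satisfied.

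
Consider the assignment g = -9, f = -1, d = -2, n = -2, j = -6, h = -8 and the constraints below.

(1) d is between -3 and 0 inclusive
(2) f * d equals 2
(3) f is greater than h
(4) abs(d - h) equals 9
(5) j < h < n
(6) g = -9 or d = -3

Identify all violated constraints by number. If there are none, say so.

Violated: 4 and 5.

(1) d = -2 lies in [-3, 0] — holds.
(2) f * d = -1 * (-2) = 2 — holds.
(3) f = -1, h = -8; -1 > -8 — holds.
(4) abs(-2 - (-8)) = 6, not 9 — does not hold.
(5) values -6, -8, -2; j = -6 is not < h = -8 — does not hold.
(6) g = -9 = -9 (first disjunct) — holds.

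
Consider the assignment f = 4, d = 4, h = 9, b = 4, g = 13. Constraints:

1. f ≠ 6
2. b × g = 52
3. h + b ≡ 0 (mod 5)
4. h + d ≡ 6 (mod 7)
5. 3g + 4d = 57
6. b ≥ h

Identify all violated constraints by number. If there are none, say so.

Violated: 3, 5, and 6.

1. f = 4, and 4 ≠ 6  OK
2. b × g = 4 × 13 = 52  OK
3. h + b = 13; 13 mod 5 = 3, not 0  FAIL
4. h + d = 13; 13 mod 7 = 6  OK
5. 3g + 4d = 3(13) + 4(4) = 55, not 57  FAIL
6. b = 4, h = 9; 4 < 9 (want ≥)  FAIL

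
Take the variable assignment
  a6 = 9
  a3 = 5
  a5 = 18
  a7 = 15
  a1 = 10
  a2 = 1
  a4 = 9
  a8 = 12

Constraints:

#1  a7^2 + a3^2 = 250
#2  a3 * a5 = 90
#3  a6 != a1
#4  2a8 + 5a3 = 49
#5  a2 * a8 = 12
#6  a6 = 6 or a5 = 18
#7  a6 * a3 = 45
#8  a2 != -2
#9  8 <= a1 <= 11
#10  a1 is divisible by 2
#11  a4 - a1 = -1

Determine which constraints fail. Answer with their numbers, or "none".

#1 a7^2 + a3^2 = 15^2 + 5^2 = 225 + 25 = 250 — holds.
#2 a3 * a5 = 5 * 18 = 90 — holds.
#3 a6 = 9, a1 = 10; distinct — holds.
#4 2a8 + 5a3 = 2(12) + 5(5) = 49 — holds.
#5 a2 * a8 = 1 * 12 = 12 — holds.
#6 a6 = 9 ≠ 6, but a5 = 18 = 18 (second disjunct) — holds.
#7 a6 * a3 = 9 * 5 = 45 — holds.
#8 a2 = 1, and 1 ≠ -2 — holds.
#9 a1 = 10 lies in [8, 11] — holds.
#10 10 / 2 = 5, so 2 divides 10 — holds.
#11 a4 - a1 = 9 - 10 = -1 — holds.

All constraints are satisfied.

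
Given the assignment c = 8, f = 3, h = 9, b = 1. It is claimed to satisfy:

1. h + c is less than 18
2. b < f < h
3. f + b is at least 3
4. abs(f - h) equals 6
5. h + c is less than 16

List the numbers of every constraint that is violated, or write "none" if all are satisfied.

1. h + c = 9 + 8 = 17; 17 < 18  yes
2. values 1 < 3 < 9  yes
3. f + b = 3 + 1 = 4; 4 ≥ 3  yes
4. abs(3 - 9) = 6  yes
5. h + c = 9 + 8 = 17; 17 ≥ 16, bound 16 not met  no

No — constraint 5 is not satisfied.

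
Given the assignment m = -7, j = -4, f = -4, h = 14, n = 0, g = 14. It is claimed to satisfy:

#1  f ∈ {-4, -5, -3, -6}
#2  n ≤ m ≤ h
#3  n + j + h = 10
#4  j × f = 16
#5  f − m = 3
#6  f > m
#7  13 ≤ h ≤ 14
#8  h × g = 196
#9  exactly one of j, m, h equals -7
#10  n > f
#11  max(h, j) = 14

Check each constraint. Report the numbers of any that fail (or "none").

#1 f = -4 is in {-4, -5, -3, -6} — OK.
#2 values 0, -7, 14; n = 0 is not ≤ m = -7 — violated.
#3 n + j + h = 0 + (-4) + 14 = 10 — OK.
#4 j × f = -4 × (-4) = 16 — OK.
#5 f − m = -4 − (-7) = 3 — OK.
#6 f = -4, m = -7; -4 > -7 — OK.
#7 h = 14 lies in [13, 14] — OK.
#8 h × g = 14 × 14 = 196 — OK.
#9 j=-4, m=-7, h=14; 1 of them equals -7 — OK.
#10 n = 0, f = -4; 0 > -4 — OK.
#11 max(14, -4) = 14 — OK.

No — constraint 2 is not satisfied.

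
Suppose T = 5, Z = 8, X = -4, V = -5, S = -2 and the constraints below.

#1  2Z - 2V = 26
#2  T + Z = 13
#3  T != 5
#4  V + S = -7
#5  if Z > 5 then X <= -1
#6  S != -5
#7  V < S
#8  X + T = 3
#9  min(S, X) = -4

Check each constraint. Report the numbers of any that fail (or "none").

Violated: 3 and 8.

#1 2Z - 2V = 2(8) - 2(-5) = 26 — holds.
#2 T + Z = 5 + 8 = 13 — holds.
#3 T = 5, but 5 is required to differ — does not hold.
#4 V + S = -5 + (-2) = -7 — holds.
#5 Z = 8 > 5, so we need X ≤ -1; X = -4 ≤ -1 — holds.
#6 S = -2, and -2 ≠ -5 — holds.
#7 V = -5, S = -2; -5 < -2 — holds.
#8 X + T = -4 + 5 = 1, not 3 — does not hold.
#9 min(-2, -4) = -4 — holds.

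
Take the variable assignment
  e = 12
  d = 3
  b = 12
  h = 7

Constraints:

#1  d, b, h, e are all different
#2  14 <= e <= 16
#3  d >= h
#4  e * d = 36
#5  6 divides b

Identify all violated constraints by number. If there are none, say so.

Constraints 1, 2, and 3 are violated.

#1 b = e = 12, not all different  ✘
#2 e = 12 is outside [14, 16]  ✘
#3 d = 3, h = 7; 3 < 7 (want ≥)  ✘
#4 e * d = 12 * 3 = 36  ✔
#5 12 / 6 = 2, so 6 divides 12  ✔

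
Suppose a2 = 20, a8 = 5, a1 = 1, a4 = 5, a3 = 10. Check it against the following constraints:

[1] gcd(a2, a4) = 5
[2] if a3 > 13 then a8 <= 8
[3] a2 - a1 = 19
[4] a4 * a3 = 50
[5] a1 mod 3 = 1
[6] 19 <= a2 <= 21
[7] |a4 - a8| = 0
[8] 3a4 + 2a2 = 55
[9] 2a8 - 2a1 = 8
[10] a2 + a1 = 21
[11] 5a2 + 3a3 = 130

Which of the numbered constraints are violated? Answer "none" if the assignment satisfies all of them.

None — every constraint holds.

[1] gcd(20, 5) = 5 — OK.
[2] a3 = 10, not > 13; antecedent false, conditional vacuously true — OK.
[3] a2 - a1 = 20 - 1 = 19 — OK.
[4] a4 * a3 = 5 * 10 = 50 — OK.
[5] 1 mod 3 = 1 — OK.
[6] a2 = 20 lies in [19, 21] — OK.
[7] |5 - 5| = 0 — OK.
[8] 3a4 + 2a2 = 3(5) + 2(20) = 55 — OK.
[9] 2a8 - 2a1 = 2(5) - 2(1) = 8 — OK.
[10] a2 + a1 = 20 + 1 = 21 — OK.
[11] 5a2 + 3a3 = 5(20) + 3(10) = 130 — OK.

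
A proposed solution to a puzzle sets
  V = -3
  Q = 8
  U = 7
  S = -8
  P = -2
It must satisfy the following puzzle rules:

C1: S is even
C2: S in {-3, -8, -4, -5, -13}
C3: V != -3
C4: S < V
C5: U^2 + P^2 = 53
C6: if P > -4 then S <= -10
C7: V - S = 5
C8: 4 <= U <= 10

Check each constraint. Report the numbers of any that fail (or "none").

C1: S = -8 is even  yes
C2: S = -8 is in {-3, -8, -4, -5, -13}  yes
C3: V = -3, but -3 is required to differ  no
C4: S = -8, V = -3; -8 < -3  yes
C5: U^2 + P^2 = 7^2 + (-2)^2 = 49 + 4 = 53  yes
C6: P = -2 > -4, so we need S ≤ -10; but S = -8 > -10  no
C7: V - S = -3 - (-8) = 5  yes
C8: U = 7 lies in [4, 10]  yes

Violated: 3 and 6.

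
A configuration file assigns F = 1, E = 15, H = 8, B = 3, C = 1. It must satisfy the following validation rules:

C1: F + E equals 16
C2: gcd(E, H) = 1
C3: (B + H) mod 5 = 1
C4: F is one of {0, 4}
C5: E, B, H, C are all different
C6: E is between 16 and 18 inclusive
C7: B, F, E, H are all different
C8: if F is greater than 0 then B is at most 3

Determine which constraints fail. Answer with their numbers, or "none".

No — constraints 4 and 6 are not satisfied.

C1: F + E = 1 + 15 = 16  ✓
C2: gcd(15, 8) = 1  ✓
C3: B + H = 11; 11 mod 5 = 1  ✓
C4: F = 1 is not in {0, 4}  ✗
C5: values 15, 3, 8, 1 are pairwise distinct  ✓
C6: E = 15 is outside [16, 18]  ✗
C7: values 3, 1, 15, 8 are pairwise distinct  ✓
C8: F = 1 > 0, so we need B ≤ 3; B = 3 ≤ 3  ✓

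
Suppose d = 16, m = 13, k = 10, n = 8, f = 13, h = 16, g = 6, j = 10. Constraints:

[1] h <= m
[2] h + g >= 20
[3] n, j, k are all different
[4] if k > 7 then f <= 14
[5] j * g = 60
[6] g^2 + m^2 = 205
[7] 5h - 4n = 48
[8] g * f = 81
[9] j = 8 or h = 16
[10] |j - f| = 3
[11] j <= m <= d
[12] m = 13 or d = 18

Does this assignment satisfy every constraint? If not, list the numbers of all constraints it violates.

[1] h = 16, m = 13; 16 > 13 (want ≤) — violated.
[2] h + g = 16 + 6 = 22; 22 ≥ 20 — OK.
[3] j = k = 10, not all different — violated.
[4] k = 10 > 7, so we need f ≤ 14; f = 13 ≤ 14 — OK.
[5] j * g = 10 * 6 = 60 — OK.
[6] g^2 + m^2 = 6^2 + 13^2 = 36 + 169 = 205 — OK.
[7] 5h - 4n = 5(16) - 4(8) = 48 — OK.
[8] g * f = 6 * 13 = 78, not 81 — violated.
[9] j = 10 ≠ 8, but h = 16 = 16 (second disjunct) — OK.
[10] |10 - 13| = 3 — OK.
[11] values 10 <= 13 <= 16 — OK.
[12] m = 13 = 13 (first disjunct) — OK.

No — constraints 1, 3, and 8 are not satisfied.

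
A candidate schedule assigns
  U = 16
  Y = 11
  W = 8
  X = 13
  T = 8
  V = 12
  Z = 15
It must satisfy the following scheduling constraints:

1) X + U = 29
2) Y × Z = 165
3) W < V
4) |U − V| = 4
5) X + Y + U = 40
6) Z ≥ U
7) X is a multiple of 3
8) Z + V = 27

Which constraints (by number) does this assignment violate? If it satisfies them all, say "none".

1) X + U = 13 + 16 = 29 — OK.
2) Y × Z = 11 × 15 = 165 — OK.
3) W = 8, V = 12; 8 < 12 — OK.
4) |16 − 12| = 4 — OK.
5) X + Y + U = 13 + 11 + 16 = 40 — OK.
6) Z = 15, U = 16; 15 < 16 (want ≥) — violated.
7) 13 = 3×4 + 1, so 3 does not divide 13 — violated.
8) Z + V = 15 + 12 = 27 — OK.

Violated: 6, 7.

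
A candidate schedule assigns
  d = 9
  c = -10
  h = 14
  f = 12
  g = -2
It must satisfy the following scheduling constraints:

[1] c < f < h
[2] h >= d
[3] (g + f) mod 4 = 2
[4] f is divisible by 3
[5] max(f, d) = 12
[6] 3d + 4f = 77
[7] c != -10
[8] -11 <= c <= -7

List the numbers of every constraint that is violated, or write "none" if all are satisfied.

[1] values -10 < 12 < 14 — OK.
[2] h = 14, d = 9; 14 ≥ 9 — OK.
[3] g + f = 10; 10 mod 4 = 2 — OK.
[4] 12 / 3 = 4, so 3 divides 12 — OK.
[5] max(12, 9) = 12 — OK.
[6] 3d + 4f = 3(9) + 4(12) = 75, not 77 — violated.
[7] c = -10, but -10 is required to differ — violated.
[8] c = -10 lies in [-11, -7] — OK.

The assignment fails constraints 6 and 7.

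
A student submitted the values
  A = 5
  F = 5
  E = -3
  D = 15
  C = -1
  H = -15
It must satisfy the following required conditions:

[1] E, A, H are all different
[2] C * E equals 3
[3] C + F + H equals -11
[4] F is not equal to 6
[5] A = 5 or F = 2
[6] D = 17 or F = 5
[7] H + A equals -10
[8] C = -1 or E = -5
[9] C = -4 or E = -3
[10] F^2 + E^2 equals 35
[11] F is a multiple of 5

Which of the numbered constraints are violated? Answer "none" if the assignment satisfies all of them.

[1] values -3, 5, -15 are pairwise distinct  holds
[2] C * E = -1 * (-3) = 3  holds
[3] C + F + H = -1 + 5 + (-15) = -11  holds
[4] F = 5, and 5 ≠ 6  holds
[5] A = 5 = 5 (first disjunct)  holds
[6] D = 15 ≠ 17, but F = 5 = 5 (second disjunct)  holds
[7] H + A = -15 + 5 = -10  holds
[8] C = -1 = -1 (first disjunct)  holds
[9] C = -1 ≠ -4, but E = -3 = -3 (second disjunct)  holds
[10] F^2 + E^2 = 5^2 + (-3)^2 = 25 + 9 = 34, not 35  fails
[11] 5 / 5 = 1, so 5 divides 5  holds

Violated: 10.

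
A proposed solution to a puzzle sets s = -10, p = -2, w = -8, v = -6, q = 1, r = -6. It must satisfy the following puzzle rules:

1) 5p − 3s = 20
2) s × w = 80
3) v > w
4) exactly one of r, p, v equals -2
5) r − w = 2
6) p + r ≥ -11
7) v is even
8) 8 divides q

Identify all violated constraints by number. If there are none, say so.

1) 5p − 3s = 5(-2) − 3(-10) = 20  ✔
2) s × w = -10 × (-8) = 80  ✔
3) v = -6, w = -8; -6 > -8  ✔
4) r=-6, p=-2, v=-6; 1 of them equals -2  ✔
5) r − w = -6 − (-8) = 2  ✔
6) p + r = -2 + (-6) = -8; -8 ≥ -11  ✔
7) v = -6 is even  ✔
8) 1 = 8×0 + 1, so 8 does not divide 1  ✘

Constraint 8 is violated.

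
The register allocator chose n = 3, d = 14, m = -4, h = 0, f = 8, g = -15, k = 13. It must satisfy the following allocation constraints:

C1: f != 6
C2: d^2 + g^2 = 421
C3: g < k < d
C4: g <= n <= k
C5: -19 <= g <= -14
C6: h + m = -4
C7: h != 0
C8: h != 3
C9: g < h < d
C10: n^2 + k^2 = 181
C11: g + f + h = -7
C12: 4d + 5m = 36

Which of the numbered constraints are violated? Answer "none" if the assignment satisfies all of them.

The assignment fails constraints 7, 10.

C1: f = 8, and 8 ≠ 6  holds
C2: d^2 + g^2 = 14^2 + (-15)^2 = 196 + 225 = 421  holds
C3: values -15 < 13 < 14  holds
C4: values -15 <= 3 <= 13  holds
C5: g = -15 lies in [-19, -14]  holds
C6: h + m = 0 + (-4) = -4  holds
C7: h = 0, but 0 is required to differ  fails
C8: h = 0, and 0 ≠ 3  holds
C9: values -15 < 0 < 14  holds
C10: n^2 + k^2 = 3^2 + 13^2 = 9 + 169 = 178, not 181  fails
C11: g + f + h = -15 + 8 + 0 = -7  holds
C12: 4d + 5m = 4(14) + 5(-4) = 36  holds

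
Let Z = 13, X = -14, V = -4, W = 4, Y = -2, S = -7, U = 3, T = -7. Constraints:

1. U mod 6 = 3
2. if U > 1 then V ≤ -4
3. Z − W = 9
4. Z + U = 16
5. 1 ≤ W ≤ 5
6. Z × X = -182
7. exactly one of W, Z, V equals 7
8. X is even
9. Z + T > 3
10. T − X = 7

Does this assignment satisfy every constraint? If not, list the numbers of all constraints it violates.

1. 3 mod 6 = 3  ✔
2. U = 3 > 1, so we need V ≤ -4; V = -4 ≤ -4  ✔
3. Z − W = 13 − 4 = 9  ✔
4. Z + U = 13 + 3 = 16  ✔
5. W = 4 lies in [1, 5]  ✔
6. Z × X = 13 × (-14) = -182  ✔
7. W=4, Z=13, V=-4; 0 of them equal 7, not exactly one  ✘
8. X = -14 is even  ✔
9. Z + T = 13 + (-7) = 6; 6 > 3  ✔
10. T − X = -7 − (-14) = 7  ✔

No — constraint 7 is not satisfied.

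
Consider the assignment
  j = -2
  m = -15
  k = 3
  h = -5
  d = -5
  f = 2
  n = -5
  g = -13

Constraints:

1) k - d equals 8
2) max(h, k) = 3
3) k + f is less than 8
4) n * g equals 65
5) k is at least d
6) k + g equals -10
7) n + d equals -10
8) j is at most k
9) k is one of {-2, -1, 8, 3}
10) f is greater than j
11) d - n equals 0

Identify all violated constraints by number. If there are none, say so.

All constraints are satisfied.

1) k - d = 3 - (-5) = 8 — satisfied.
2) max(-5, 3) = 3 — satisfied.
3) k + f = 3 + 2 = 5; 5 < 8 — satisfied.
4) n * g = -5 * (-13) = 65 — satisfied.
5) k = 3, d = -5; 3 ≥ -5 — satisfied.
6) k + g = 3 + (-13) = -10 — satisfied.
7) n + d = -5 + (-5) = -10 — satisfied.
8) j = -2, k = 3; -2 ≤ 3 — satisfied.
9) k = 3 is in {-2, -1, 8, 3} — satisfied.
10) f = 2, j = -2; 2 > -2 — satisfied.
11) d - n = -5 - (-5) = 0 — satisfied.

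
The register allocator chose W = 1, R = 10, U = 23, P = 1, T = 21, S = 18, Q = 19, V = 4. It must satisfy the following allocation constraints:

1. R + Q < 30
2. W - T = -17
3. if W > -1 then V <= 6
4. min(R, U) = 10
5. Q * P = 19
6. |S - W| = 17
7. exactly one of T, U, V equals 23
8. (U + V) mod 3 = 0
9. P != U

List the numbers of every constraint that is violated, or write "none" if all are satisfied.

Violated: 2.

1. R + Q = 10 + 19 = 29; 29 < 30  ✔
2. W - T = 1 - 21 = -20, not -17  ✘
3. W = 1 > -1, so we need V ≤ 6; V = 4 ≤ 6  ✔
4. min(10, 23) = 10  ✔
5. Q * P = 19 * 1 = 19  ✔
6. |18 - 1| = 17  ✔
7. T=21, U=23, V=4; 1 of them equals 23  ✔
8. U + V = 27; 27 mod 3 = 0  ✔
9. P = 1, U = 23; distinct  ✔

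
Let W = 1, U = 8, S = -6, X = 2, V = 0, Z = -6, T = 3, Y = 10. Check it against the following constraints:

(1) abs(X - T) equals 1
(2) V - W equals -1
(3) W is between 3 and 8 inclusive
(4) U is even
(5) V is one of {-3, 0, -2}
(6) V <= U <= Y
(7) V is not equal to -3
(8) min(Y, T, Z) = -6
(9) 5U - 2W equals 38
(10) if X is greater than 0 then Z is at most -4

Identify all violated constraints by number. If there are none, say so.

(1) abs(2 - 3) = 1 — OK.
(2) V - W = 0 - 1 = -1 — OK.
(3) W = 1 is outside [3, 8] — violated.
(4) U = 8 is even — OK.
(5) V = 0 is in {-3, 0, -2} — OK.
(6) values 0 <= 8 <= 10 — OK.
(7) V = 0, and 0 ≠ -3 — OK.
(8) min(10, 3, -6) = -6 — OK.
(9) 5U - 2W = 5(8) - 2(1) = 38 — OK.
(10) X = 2 > 0, so we need Z ≤ -4; Z = -6 ≤ -4 — OK.

Constraint 3 is violated.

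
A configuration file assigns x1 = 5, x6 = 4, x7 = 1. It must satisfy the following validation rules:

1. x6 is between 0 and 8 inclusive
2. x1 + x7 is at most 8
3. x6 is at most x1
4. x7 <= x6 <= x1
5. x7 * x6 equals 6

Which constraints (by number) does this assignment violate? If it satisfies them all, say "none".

1. x6 = 4 lies in [0, 8]  OK
2. x1 + x7 = 5 + 1 = 6; 6 ≤ 8  OK
3. x6 = 4, x1 = 5; 4 ≤ 5  OK
4. values 1 <= 4 <= 5  OK
5. x7 * x6 = 1 * 4 = 4, not 6  FAIL

Violated: 5.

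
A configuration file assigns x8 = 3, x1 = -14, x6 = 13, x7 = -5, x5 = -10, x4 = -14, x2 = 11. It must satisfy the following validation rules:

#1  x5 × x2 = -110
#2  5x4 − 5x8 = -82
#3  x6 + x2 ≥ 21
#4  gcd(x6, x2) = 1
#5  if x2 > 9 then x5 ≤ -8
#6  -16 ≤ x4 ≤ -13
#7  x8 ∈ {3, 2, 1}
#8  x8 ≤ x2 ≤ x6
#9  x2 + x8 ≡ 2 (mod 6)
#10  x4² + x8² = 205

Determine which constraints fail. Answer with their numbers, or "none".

#1 x5 × x2 = -10 × 11 = -110 — holds.
#2 5x4 − 5x8 = 5(-14) − 5(3) = -85, not -82 — fails.
#3 x6 + x2 = 13 + 11 = 24; 24 ≥ 21 — holds.
#4 gcd(13, 11) = 1 — holds.
#5 x2 = 11 > 9, so we need x5 ≤ -8; x5 = -10 ≤ -8 — holds.
#6 x4 = -14 lies in [-16, -13] — holds.
#7 x8 = 3 is in {3, 2, 1} — holds.
#8 values 3 ≤ 11 ≤ 13 — holds.
#9 x2 + x8 = 14; 14 mod 6 = 2 — holds.
#10 x4² + x8² = (-14)² + 3² = 196 + 9 = 205 — holds.

Violated: 2.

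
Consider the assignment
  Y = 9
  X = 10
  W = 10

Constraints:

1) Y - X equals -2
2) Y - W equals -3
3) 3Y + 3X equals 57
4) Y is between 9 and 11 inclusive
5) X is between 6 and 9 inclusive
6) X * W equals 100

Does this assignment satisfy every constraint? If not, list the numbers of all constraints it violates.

1) Y - X = 9 - 10 = -1, not -2  FAIL
2) Y - W = 9 - 10 = -1, not -3  FAIL
3) 3Y + 3X = 3(9) + 3(10) = 57  OK
4) Y = 9 lies in [9, 11]  OK
5) X = 10 is outside [6, 9]  FAIL
6) X * W = 10 * 10 = 100  OK

No — constraints 1, 2, and 5 are not satisfied.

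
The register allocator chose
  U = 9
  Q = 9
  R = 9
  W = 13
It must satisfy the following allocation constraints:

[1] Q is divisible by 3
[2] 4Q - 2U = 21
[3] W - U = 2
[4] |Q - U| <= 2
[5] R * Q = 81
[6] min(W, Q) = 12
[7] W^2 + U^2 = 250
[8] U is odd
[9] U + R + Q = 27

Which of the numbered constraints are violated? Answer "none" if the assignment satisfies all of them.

Constraints 2, 3, and 6 do not hold.

[1] 9 / 3 = 3, so 3 divides 9  true
[2] 4Q - 2U = 4(9) - 2(9) = 18, not 21  false
[3] W - U = 13 - 9 = 4, not 2  false
[4] |9 - 9| = 0; 0 ≤ 2  true
[5] R * Q = 9 * 9 = 81  true
[6] min(13, 9) = 9, not 12  false
[7] W^2 + U^2 = 13^2 + 9^2 = 169 + 81 = 250  true
[8] U = 9 is odd  true
[9] U + R + Q = 9 + 9 + 9 = 27  true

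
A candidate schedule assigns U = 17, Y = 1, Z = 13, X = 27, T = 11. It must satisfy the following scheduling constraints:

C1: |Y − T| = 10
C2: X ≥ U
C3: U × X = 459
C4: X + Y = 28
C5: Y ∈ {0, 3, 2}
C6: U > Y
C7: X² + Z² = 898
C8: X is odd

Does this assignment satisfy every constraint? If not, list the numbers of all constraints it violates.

C1: |1 − 11| = 10 — holds.
C2: X = 27, U = 17; 27 ≥ 17 — holds.
C3: U × X = 17 × 27 = 459 — holds.
C4: X + Y = 27 + 1 = 28 — holds.
C5: Y = 1 is not in {0, 3, 2} — does not hold.
C6: U = 17, Y = 1; 17 > 1 — holds.
C7: X² + Z² = 27² + 13² = 729 + 169 = 898 — holds.
C8: X = 27 is odd — holds.

Violated: 5.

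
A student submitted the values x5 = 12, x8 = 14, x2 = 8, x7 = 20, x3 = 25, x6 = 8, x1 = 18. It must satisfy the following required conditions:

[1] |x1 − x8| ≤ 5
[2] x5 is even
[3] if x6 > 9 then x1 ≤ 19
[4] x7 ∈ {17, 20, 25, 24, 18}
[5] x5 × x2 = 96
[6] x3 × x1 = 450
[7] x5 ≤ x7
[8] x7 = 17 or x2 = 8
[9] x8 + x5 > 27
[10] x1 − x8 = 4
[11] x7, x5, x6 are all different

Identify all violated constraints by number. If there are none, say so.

[1] |18 − 14| = 4; 4 ≤ 5 — satisfied.
[2] x5 = 12 is even — satisfied.
[3] x6 = 8, not > 9; antecedent false, conditional vacuously true — satisfied.
[4] x7 = 20 is in {17, 20, 25, 24, 18} — satisfied.
[5] x5 × x2 = 12 × 8 = 96 — satisfied.
[6] x3 × x1 = 25 × 18 = 450 — satisfied.
[7] x5 = 12, x7 = 20; 12 ≤ 20 — satisfied.
[8] x7 = 20 ≠ 17, but x2 = 8 = 8 (second disjunct) — satisfied.
[9] x8 + x5 = 14 + 12 = 26; 26 ≤ 27, bound 27 not met — violated.
[10] x1 − x8 = 18 − 14 = 4 — satisfied.
[11] values 20, 12, 8 are pairwise distinct — satisfied.

Violated: 9.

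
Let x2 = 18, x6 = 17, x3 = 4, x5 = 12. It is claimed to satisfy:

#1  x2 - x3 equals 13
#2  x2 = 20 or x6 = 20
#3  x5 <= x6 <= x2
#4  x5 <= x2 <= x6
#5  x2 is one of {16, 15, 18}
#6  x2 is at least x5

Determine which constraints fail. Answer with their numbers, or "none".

#1 x2 - x3 = 18 - 4 = 14, not 13 — violated.
#2 x2 = 18 ≠ 20 and x6 = 17 ≠ 20; both disjuncts false — violated.
#3 values 12 <= 17 <= 18 — satisfied.
#4 values 12, 18, 17; x2 = 18 is not <= x6 = 17 — violated.
#5 x2 = 18 is in {16, 15, 18} — satisfied.
#6 x2 = 18, x5 = 12; 18 ≥ 12 — satisfied.

The assignment fails constraints 1, 2, and 4.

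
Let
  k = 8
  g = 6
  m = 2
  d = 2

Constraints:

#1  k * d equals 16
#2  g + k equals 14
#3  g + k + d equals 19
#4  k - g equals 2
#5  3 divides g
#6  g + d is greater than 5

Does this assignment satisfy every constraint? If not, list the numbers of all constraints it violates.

The assignment fails constraint 3.

#1 k * d = 8 * 2 = 16 — OK.
#2 g + k = 6 + 8 = 14 — OK.
#3 g + k + d = 6 + 8 + 2 = 16, not 19 — violated.
#4 k - g = 8 - 6 = 2 — OK.
#5 6 / 3 = 2, so 3 divides 6 — OK.
#6 g + d = 6 + 2 = 8; 8 > 5 — OK.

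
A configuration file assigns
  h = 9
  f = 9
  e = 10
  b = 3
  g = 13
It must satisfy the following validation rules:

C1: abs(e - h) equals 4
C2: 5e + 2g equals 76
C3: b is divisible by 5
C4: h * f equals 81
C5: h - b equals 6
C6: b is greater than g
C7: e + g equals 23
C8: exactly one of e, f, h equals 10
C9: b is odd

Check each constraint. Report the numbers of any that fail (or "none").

Constraints 1, 3, 6 do not hold.

C1: abs(10 - 9) = 1, not 4 — does not hold.
C2: 5e + 2g = 5(10) + 2(13) = 76 — holds.
C3: 3 = 5*0 + 3, so 5 does not divide 3 — does not hold.
C4: h * f = 9 * 9 = 81 — holds.
C5: h - b = 9 - 3 = 6 — holds.
C6: b = 3, g = 13; 3 ≤ 13 (want >) — does not hold.
C7: e + g = 10 + 13 = 23 — holds.
C8: e=10, f=9, h=9; 1 of them equals 10 — holds.
C9: b = 3 is odd — holds.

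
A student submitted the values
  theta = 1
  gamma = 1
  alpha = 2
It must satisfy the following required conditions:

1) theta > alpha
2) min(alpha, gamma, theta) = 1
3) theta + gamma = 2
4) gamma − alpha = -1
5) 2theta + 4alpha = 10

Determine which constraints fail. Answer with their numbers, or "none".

1) theta = 1, alpha = 2; 1 ≤ 2 (want >)  fails
2) min(2, 1, 1) = 1  holds
3) theta + gamma = 1 + 1 = 2  holds
4) gamma − alpha = 1 − 2 = -1  holds
5) 2theta + 4alpha = 2(1) + 4(2) = 10  holds

Violated: 1.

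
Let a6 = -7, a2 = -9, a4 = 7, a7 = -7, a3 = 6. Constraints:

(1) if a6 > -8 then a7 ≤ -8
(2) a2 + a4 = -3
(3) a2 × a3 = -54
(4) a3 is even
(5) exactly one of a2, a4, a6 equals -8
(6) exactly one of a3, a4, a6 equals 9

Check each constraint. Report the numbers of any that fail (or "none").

Constraints 1, 2, 5, and 6 do not hold.

(1) a6 = -7 > -8, so we need a7 ≤ -8; but a7 = -7 > -8  fails
(2) a2 + a4 = -9 + 7 = -2, not -3  fails
(3) a2 × a3 = -9 × 6 = -54  holds
(4) a3 = 6 is even  holds
(5) a2=-9, a4=7, a6=-7; 0 of them equal -8, not exactly one  fails
(6) a3=6, a4=7, a6=-7; 0 of them equal 9, not exactly one  fails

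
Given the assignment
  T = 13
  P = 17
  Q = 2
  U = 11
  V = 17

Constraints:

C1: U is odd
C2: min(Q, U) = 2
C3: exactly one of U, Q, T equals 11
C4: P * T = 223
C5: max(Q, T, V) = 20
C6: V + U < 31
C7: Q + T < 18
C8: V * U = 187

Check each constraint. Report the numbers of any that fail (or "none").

C1: U = 11 is odd  OK
C2: min(2, 11) = 2  OK
C3: U=11, Q=2, T=13; 1 of them equals 11  OK
C4: P * T = 17 * 13 = 221, not 223  FAIL
C5: max(2, 13, 17) = 17, not 20  FAIL
C6: V + U = 17 + 11 = 28; 28 < 31  OK
C7: Q + T = 2 + 13 = 15; 15 < 18  OK
C8: V * U = 17 * 11 = 187  OK

Violated: 4, 5.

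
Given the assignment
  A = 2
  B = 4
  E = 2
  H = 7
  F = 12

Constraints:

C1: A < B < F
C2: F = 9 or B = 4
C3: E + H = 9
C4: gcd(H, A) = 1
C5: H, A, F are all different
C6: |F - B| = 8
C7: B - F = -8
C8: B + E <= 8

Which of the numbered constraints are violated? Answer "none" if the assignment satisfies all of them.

C1: values 2 < 4 < 12 — holds.
C2: F = 12 ≠ 9, but B = 4 = 4 (second disjunct) — holds.
C3: E + H = 2 + 7 = 9 — holds.
C4: gcd(7, 2) = 1 — holds.
C5: values 7, 2, 12 are pairwise distinct — holds.
C6: |12 - 4| = 8 — holds.
C7: B - F = 4 - 12 = -8 — holds.
C8: B + E = 4 + 2 = 6; 6 ≤ 8 — holds.

No violations.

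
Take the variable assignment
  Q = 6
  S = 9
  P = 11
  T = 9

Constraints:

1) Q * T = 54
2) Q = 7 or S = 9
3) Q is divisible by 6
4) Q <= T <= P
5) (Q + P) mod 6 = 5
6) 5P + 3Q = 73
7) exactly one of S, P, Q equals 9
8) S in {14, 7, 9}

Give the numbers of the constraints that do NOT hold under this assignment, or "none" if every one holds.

1) Q * T = 6 * 9 = 54 — satisfied.
2) Q = 6 ≠ 7, but S = 9 = 9 (second disjunct) — satisfied.
3) 6 / 6 = 1, so 6 divides 6 — satisfied.
4) values 6 <= 9 <= 11 — satisfied.
5) Q + P = 17; 17 mod 6 = 5 — satisfied.
6) 5P + 3Q = 5(11) + 3(6) = 73 — satisfied.
7) S=9, P=11, Q=6; 1 of them equals 9 — satisfied.
8) S = 9 is in {14, 7, 9} — satisfied.

No violations.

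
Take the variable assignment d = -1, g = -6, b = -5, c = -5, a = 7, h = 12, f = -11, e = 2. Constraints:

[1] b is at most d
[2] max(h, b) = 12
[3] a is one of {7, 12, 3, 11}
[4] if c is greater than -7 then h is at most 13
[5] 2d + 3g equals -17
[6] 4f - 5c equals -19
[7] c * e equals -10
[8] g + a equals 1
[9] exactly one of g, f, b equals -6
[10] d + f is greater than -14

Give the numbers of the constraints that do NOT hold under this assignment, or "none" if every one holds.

Constraint 5 does not hold.

[1] b = -5, d = -1; -5 ≤ -1  yes
[2] max(12, -5) = 12  yes
[3] a = 7 is in {7, 12, 3, 11}  yes
[4] c = -5 > -7, so we need h ≤ 13; h = 12 ≤ 13  yes
[5] 2d + 3g = 2(-1) + 3(-6) = -20, not -17  no
[6] 4f - 5c = 4(-11) - 5(-5) = -19  yes
[7] c * e = -5 * 2 = -10  yes
[8] g + a = -6 + 7 = 1  yes
[9] g=-6, f=-11, b=-5; 1 of them equals -6  yes
[10] d + f = -1 + (-11) = -12; -12 > -14  yes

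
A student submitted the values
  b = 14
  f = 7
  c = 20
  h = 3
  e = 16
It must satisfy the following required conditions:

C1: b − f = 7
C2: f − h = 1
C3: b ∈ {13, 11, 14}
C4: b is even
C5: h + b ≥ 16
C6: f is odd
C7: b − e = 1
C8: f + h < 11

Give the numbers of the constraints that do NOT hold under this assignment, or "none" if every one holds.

The assignment fails constraints 2, 7.

C1: b − f = 14 − 7 = 7 — holds.
C2: f − h = 7 − 3 = 4, not 1 — does not hold.
C3: b = 14 is in {13, 11, 14} — holds.
C4: b = 14 is even — holds.
C5: h + b = 3 + 14 = 17; 17 ≥ 16 — holds.
C6: f = 7 is odd — holds.
C7: b − e = 14 − 16 = -2, not 1 — does not hold.
C8: f + h = 7 + 3 = 10; 10 < 11 — holds.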